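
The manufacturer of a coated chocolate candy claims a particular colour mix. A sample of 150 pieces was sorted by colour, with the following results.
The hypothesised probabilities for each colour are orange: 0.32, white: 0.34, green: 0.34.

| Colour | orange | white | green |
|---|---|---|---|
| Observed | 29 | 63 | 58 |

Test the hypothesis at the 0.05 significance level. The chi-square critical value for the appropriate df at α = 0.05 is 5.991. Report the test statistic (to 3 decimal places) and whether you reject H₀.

11.305; reject

Expected counts E_i = n·p_i: 150×0.32 = 48, 150×0.34 = 51, 150×0.34 = 51.
cat         O        E   (O−E)²/E
orange     29       48     7.5208
white      63       51     2.8235
green      58       51     0.9608
Sum = 11.305
df = 2. Since 11.305 > 5.991, we reject H₀.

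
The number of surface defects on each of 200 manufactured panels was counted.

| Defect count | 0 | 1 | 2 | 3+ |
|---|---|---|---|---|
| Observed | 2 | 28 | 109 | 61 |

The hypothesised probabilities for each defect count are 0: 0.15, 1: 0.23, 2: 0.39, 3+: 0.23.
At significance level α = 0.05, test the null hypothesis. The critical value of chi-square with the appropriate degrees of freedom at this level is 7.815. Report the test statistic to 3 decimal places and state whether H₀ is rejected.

50.389; reject

Expected counts E_i = n·p_i: 200×0.15 = 30, 200×0.23 = 46, 200×0.39 = 78, 200×0.23 = 46.
χ² = (2−30)²/30 + (28−46)²/46 + (109−78)²/78 + (61−46)²/46
   = 26.1333 + 7.0435 + 12.3205 + 4.8913
Sum = 50.389
df = 3. Since 50.389 > 7.815, we reject H₀.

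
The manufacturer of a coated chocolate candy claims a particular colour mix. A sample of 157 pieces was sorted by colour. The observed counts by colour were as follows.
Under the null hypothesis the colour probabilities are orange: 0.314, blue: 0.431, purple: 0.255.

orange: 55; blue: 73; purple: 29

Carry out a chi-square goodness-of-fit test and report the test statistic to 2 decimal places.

Expected counts E_i = n·p_i: 157×0.314 = 49.298, 157×0.431 = 67.667, 157×0.255 = 40.035.
orange: (55 − 49.298)²/49.298 = 32.512804/49.298 = 0.660
blue: (73 − 67.667)²/67.667 = 28.440889/67.667 = 0.420
purple: (29 − 40.035)²/40.035 = 121.771225/40.035 = 3.042
Sum = 4.12

4.12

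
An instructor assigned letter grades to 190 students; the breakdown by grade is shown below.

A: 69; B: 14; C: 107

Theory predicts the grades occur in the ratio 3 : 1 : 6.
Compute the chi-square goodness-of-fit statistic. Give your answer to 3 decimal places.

Ratio total = 10. Expected counts: 190×3/10 = 57, 190×1/10 = 19, 190×6/10 = 114.
cat         O        E   (O−E)²/E
A          69       57     2.5263
B          14       19     1.3158
C         107      114     0.4298
Sum = 4.272

4.272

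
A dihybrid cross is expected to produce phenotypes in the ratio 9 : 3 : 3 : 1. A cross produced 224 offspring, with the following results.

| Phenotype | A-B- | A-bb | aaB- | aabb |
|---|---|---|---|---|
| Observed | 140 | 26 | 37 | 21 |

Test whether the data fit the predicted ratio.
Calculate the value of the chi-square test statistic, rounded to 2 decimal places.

Ratio total = 16. Expected counts: 224×9/16 = 126, 224×3/16 = 42, 224×3/16 = 42, 224×1/16 = 14.
A-B-: (140 − 126)²/126 = 196/126 = 1.556
A-bb: (26 − 42)²/42 = 256/42 = 6.095
aaB-: (37 − 42)²/42 = 25/42 = 0.595
aabb: (21 − 14)²/14 = 49/14 = 3.500
Sum = 11.75

11.75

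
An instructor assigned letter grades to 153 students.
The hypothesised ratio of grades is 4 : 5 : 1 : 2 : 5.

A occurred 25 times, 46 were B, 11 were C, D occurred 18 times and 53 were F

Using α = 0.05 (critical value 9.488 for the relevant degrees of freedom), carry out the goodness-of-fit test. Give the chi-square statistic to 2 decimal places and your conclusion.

5.25; do not reject

Ratio total = 17. Expected counts: 153×4/17 = 36, 153×5/17 = 45, 153×1/17 = 9, 153×2/17 = 18, 153×5/17 = 45.
χ² = (25−36)²/36 + (46−45)²/45 + (11−9)²/9 + (18−18)²/18 + (53−45)²/45
   = 3.361 + 0.022 + 0.444 + 0.000 + 1.422
Sum = 5.25
df = 4. Since 5.25 < 9.488, we do not reject H₀.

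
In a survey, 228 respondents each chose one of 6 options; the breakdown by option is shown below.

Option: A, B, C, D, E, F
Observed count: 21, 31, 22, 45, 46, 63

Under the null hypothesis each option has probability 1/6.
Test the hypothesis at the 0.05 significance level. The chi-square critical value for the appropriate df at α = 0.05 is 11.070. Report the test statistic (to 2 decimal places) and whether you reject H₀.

Under H₀ each category has probability 1/6, so each expected count is 228/6 = 38.
cat         O        E   (O−E)²/E
A          21       38      7.605
B          31       38      1.289
C          22       38      6.737
D          45       38      1.289
E          46       38      1.684
F          63       38     16.447
Sum = 35.05
df = 5. Since 35.05 > 11.070, we reject H₀.

35.05; reject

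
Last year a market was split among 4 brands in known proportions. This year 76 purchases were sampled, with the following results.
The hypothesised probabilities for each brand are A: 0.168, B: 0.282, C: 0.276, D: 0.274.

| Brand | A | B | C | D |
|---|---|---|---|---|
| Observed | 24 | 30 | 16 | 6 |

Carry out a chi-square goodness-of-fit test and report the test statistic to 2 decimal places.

Expected counts E_i = n·p_i: 76×0.168 = 12.768, 76×0.282 = 21.432, 76×0.276 = 20.976, 76×0.274 = 20.824.
cat         O        E   (O−E)²/E
A          24   12.768      9.881
B          30   21.432      3.425
C          16   20.976      1.180
D           6   20.824     10.553
Sum = 25.04

25.04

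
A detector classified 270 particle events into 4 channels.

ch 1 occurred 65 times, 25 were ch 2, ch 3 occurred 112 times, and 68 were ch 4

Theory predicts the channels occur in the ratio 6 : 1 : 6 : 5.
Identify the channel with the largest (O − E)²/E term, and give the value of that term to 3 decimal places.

Ratio total = 18. Expected counts: 270×6/18 = 90, 270×1/18 = 15, 270×6/18 = 90, 270×5/18 = 75.
χ² = (65−90)²/90 + (25−15)²/15 + (112−90)²/90 + (68−75)²/75
   = 6.9444 + 6.6667 + 5.3778 + 0.6533
The largest term is for ch 1: 6.944.

ch 1, 6.944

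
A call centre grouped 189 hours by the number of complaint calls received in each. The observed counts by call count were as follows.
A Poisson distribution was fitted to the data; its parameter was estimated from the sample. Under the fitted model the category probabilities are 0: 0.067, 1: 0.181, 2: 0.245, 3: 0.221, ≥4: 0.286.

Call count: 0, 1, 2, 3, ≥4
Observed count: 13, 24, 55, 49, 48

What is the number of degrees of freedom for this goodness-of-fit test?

3

There are k = 5 categories and 1 parameter estimated from the data, so df = 5 − 1 − 1 = 3.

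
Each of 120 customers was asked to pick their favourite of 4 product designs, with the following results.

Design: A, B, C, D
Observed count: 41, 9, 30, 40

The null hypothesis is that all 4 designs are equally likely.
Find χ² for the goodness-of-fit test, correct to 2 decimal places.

Under H₀ each category has probability 1/4, so each expected count is 120/4 = 30.
cat         O        E   (O−E)²/E
A          41       30      4.033
B           9       30     14.700
C          30       30      0.000
D          40       30      3.333
Sum = 22.07

22.07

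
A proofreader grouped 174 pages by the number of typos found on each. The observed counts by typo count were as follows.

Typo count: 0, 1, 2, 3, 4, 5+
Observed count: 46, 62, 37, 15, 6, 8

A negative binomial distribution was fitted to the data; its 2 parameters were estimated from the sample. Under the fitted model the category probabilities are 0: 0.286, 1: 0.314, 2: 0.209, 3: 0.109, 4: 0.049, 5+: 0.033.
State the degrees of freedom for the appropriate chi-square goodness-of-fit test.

There are k = 6 categories and 2 parameters estimated from the data, so df = 6 − 1 − 2 = 3.

3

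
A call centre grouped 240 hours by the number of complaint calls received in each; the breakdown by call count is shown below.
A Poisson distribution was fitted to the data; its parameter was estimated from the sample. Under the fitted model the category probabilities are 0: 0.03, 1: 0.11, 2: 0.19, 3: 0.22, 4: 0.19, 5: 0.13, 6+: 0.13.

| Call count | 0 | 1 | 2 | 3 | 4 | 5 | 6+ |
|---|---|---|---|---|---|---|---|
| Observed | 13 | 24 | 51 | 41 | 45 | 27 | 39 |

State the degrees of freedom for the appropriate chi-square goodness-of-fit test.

There are k = 7 categories and 1 parameter estimated from the data, so df = 7 − 1 − 1 = 5.

5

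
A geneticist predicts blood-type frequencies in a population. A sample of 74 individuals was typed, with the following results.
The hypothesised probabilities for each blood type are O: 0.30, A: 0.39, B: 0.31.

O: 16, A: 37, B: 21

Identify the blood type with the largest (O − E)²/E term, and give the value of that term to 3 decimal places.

Expected counts E_i = n·p_i: 74×0.30 = 22.2, 74×0.39 = 28.86, 74×0.31 = 22.94.
cat         O        E   (O−E)²/E
O          16     22.2     1.7315
A          37    28.86     2.2959
B          21    22.94     0.1641
The largest term is for A: 2.296.

A, 2.296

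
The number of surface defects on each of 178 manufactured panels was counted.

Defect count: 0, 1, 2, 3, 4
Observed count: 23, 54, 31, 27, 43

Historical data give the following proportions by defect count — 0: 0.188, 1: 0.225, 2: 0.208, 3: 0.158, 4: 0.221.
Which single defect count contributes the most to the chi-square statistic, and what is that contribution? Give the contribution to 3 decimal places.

1, 4.859

Expected counts E_i = n·p_i: 178×0.188 = 33.464, 178×0.225 = 40.05, 178×0.208 = 37.024, 178×0.158 = 28.124, 178×0.221 = 39.338.
χ² = (23−33.464)²/33.464 + (54−40.05)²/40.05 + (31−37.024)²/37.024 + (27−28.124)²/28.124 + (43−39.338)²/39.338
   = 3.2720 + 4.8590 + 0.9801 + 0.0449 + 0.3409
The largest term is for 1: 4.859.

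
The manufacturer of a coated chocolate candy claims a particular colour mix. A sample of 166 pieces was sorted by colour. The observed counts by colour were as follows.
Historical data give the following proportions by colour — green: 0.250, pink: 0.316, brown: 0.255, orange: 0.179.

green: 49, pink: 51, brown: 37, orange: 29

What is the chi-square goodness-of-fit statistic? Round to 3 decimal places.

2.084

Expected counts E_i = n·p_i: 166×0.250 = 41.5, 166×0.316 = 52.456, 166×0.255 = 42.33, 166×0.179 = 29.714.
green: (49 − 41.5)²/41.5 = 56.25/41.5 = 1.3554
pink: (51 − 52.456)²/52.456 = 2.119936/52.456 = 0.0404
brown: (37 − 42.33)²/42.33 = 28.4089/42.33 = 0.6711
orange: (29 − 29.714)²/29.714 = 0.509796/29.714 = 0.0172
Sum = 2.084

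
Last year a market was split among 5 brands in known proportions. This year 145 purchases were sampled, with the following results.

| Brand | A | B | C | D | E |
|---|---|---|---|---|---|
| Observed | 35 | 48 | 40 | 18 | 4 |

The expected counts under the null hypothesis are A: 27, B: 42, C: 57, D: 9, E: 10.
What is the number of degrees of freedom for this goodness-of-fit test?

4

There are k = 5 categories and no parameters were estimated from the data, so df = 5 − 1 = 4.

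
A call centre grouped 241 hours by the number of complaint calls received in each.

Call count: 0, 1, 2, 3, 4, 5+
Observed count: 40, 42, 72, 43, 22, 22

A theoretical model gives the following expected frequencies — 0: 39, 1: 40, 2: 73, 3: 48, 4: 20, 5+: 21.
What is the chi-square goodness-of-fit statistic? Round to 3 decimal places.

0.908

cat         O        E   (O−E)²/E
0          40       39     0.0256
1          42       40     0.1000
2          72       73     0.0137
3          43       48     0.5208
4          22       20     0.2000
5+         22       21     0.0476
Sum = 0.908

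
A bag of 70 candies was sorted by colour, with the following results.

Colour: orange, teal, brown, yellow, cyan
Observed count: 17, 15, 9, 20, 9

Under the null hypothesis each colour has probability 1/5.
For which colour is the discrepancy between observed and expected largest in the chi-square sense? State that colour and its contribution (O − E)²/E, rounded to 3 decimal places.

Under H₀ each category has probability 1/5, so each expected count is 70/5 = 14.
orange: (17 − 14)²/14 = 9/14 = 0.6429
teal: (15 − 14)²/14 = 1/14 = 0.0714
brown: (9 − 14)²/14 = 25/14 = 1.7857
yellow: (20 − 14)²/14 = 36/14 = 2.5714
cyan: (9 − 14)²/14 = 25/14 = 1.7857
The largest term is for yellow: 2.571.

yellow, 2.571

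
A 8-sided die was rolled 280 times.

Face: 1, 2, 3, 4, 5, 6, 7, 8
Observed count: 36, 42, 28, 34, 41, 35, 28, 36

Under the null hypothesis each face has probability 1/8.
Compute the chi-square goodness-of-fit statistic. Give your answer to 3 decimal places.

5.314

Expected count for each of the 8 categories: 280/8 = 35.
χ² = (36−35)²/35 + (42−35)²/35 + (28−35)²/35 + (34−35)²/35 + (41−35)²/35 + (35−35)²/35 + (28−35)²/35 + (36−35)²/35
   = 0.0286 + 1.4000 + 1.4000 + 0.0286 + 1.0286 + 0.0000 + 1.4000 + 0.0286
Sum = 5.314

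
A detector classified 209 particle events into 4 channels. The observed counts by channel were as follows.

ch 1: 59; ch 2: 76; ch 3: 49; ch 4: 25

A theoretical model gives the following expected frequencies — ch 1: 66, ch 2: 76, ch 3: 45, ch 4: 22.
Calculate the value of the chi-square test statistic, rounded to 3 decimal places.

1.507

χ² = (59−66)²/66 + (76−76)²/76 + (49−45)²/45 + (25−22)²/22
   = 0.7424 + 0.0000 + 0.3556 + 0.4091
Sum = 1.507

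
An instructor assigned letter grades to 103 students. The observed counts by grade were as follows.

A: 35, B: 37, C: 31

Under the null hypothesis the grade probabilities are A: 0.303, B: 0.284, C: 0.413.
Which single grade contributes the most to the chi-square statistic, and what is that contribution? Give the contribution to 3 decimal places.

Expected counts E_i = n·p_i: 103×0.303 = 31.209, 103×0.284 = 29.252, 103×0.413 = 42.539.
χ² = (35−31.209)²/31.209 + (37−29.252)²/29.252 + (31−42.539)²/42.539
   = 0.4605 + 2.0522 + 3.1300
The largest term is for C: 3.130.

C, 3.130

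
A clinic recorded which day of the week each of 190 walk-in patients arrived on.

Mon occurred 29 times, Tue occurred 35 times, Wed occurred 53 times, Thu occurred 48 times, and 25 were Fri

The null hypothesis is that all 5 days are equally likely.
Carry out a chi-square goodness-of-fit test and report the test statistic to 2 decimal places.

15.37

Expected count for each of the 5 categories: 190/5 = 38.
Mon: (29 − 38)²/38 = 81/38 = 2.132
Tue: (35 − 38)²/38 = 9/38 = 0.237
Wed: (53 − 38)²/38 = 225/38 = 5.921
Thu: (48 − 38)²/38 = 100/38 = 2.632
Fri: (25 − 38)²/38 = 169/38 = 4.447
Sum = 15.37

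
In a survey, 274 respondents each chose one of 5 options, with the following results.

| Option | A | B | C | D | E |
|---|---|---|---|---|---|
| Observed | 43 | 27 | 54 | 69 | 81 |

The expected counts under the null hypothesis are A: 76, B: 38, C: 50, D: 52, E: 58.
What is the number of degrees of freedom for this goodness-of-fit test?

There are k = 5 categories and no parameters were estimated from the data, so df = 5 − 1 = 4.

4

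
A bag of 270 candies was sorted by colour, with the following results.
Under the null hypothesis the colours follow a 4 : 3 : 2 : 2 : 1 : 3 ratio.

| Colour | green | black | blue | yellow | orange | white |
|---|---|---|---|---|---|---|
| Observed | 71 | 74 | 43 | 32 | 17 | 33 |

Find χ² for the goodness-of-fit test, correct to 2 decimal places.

Ratio total = 15. Expected counts: 270×4/15 = 72, 270×3/15 = 54, 270×2/15 = 36, 270×2/15 = 36, 270×1/15 = 18, 270×3/15 = 54.
χ² = (71−72)²/72 + (74−54)²/54 + (43−36)²/36 + (32−36)²/36 + (17−18)²/18 + (33−54)²/54
   = 0.014 + 7.407 + 1.361 + 0.444 + 0.056 + 8.167
Sum = 17.45

17.45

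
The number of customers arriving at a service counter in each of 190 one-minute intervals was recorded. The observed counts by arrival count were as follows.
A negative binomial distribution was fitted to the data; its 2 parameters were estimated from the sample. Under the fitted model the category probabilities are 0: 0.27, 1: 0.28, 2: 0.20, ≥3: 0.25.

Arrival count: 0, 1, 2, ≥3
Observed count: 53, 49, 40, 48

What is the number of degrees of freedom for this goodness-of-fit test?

There are k = 4 categories and 2 parameters estimated from the data, so df = 4 − 1 − 2 = 1.

1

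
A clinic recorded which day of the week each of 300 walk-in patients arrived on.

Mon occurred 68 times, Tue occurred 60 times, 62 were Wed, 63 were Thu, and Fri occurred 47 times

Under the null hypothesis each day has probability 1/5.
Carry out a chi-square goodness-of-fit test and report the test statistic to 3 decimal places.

Under H₀ each category has probability 1/5, so each expected count is 300/5 = 60.
cat         O        E   (O−E)²/E
Mon        68       60     1.0667
Tue        60       60     0.0000
Wed        62       60     0.0667
Thu        63       60     0.1500
Fri        47       60     2.8167
Sum = 4.100

4.100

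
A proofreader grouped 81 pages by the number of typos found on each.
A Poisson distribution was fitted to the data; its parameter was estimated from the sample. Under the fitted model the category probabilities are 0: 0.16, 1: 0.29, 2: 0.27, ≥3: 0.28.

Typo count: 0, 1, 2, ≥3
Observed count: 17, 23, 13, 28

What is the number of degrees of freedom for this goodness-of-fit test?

There are k = 4 categories and 1 parameter estimated from the data, so df = 4 − 1 − 1 = 2.

2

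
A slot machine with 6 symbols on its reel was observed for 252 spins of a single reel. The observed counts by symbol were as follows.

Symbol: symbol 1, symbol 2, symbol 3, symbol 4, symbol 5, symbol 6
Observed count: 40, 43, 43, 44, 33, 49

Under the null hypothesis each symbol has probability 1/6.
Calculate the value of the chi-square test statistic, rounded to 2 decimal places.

3.33

Expected count for each of the 6 categories: 252/6 = 42.
cat           O        E   (O−E)²/E
symbol 1     40       42      0.095
symbol 2     43       42      0.024
symbol 3     43       42      0.024
symbol 4     44       42      0.095
symbol 5     33       42      1.929
symbol 6     49       42      1.167
Sum = 3.33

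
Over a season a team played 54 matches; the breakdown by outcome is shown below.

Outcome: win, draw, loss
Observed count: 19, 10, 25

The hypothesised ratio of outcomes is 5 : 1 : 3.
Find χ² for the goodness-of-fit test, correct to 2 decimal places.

Ratio total = 9. Expected counts: 54×5/9 = 30, 54×1/9 = 6, 54×3/9 = 18.
cat         O        E   (O−E)²/E
win        19       30      4.033
draw       10        6      2.667
loss       25       18      2.722
Sum = 9.42

9.42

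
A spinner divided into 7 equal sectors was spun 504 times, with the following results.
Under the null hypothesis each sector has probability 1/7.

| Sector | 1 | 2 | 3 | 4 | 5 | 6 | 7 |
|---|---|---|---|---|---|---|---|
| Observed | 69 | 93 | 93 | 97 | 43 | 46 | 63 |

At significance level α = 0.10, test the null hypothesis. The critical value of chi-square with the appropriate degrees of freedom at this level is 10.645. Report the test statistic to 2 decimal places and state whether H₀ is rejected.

43.25; reject

Expected count for each of the 7 categories: 504/7 = 72.
1: (69 − 72)²/72 = 9/72 = 0.125
2: (93 − 72)²/72 = 441/72 = 6.125
3: (93 − 72)²/72 = 441/72 = 6.125
4: (97 − 72)²/72 = 625/72 = 8.681
5: (43 − 72)²/72 = 841/72 = 11.681
6: (46 − 72)²/72 = 676/72 = 9.389
7: (63 − 72)²/72 = 81/72 = 1.125
Sum = 43.25
df = 6. Since 43.25 > 10.645, we reject H₀.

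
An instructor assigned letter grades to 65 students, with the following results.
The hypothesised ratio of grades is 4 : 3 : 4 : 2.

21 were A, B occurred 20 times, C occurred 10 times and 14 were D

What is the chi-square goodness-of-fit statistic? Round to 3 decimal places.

8.317

Ratio total = 13. Expected counts: 65×4/13 = 20, 65×3/13 = 15, 65×4/13 = 20, 65×2/13 = 10.
χ² = (21−20)²/20 + (20−15)²/15 + (10−20)²/20 + (14−10)²/10
   = 0.0500 + 1.6667 + 5.0000 + 1.6000
Sum = 8.317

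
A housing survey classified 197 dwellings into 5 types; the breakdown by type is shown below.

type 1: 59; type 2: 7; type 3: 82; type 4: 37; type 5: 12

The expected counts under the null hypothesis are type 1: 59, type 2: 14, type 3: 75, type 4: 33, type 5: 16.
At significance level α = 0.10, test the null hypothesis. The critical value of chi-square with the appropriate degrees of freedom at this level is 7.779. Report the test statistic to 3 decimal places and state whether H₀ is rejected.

type 1: (59 − 59)²/59 = 0/59 = 0.0000
type 2: (7 − 14)²/14 = 49/14 = 3.5000
type 3: (82 − 75)²/75 = 49/75 = 0.6533
type 4: (37 − 33)²/33 = 16/33 = 0.4848
type 5: (12 − 16)²/16 = 16/16 = 1.0000
Sum = 5.638
df = 4. Since 5.638 < 7.779, we do not reject H₀.

5.638; do not reject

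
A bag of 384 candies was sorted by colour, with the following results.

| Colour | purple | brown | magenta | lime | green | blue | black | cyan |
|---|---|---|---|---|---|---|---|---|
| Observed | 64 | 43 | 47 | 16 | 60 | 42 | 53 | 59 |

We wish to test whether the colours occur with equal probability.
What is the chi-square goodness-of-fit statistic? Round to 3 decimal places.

Expected count for each of the 8 categories: 384/8 = 48.
cat          O        E   (O−E)²/E
purple      64       48     5.3333
brown       43       48     0.5208
magenta     47       48     0.0208
lime        16       48    21.3333
green       60       48     3.0000
blue        42       48     0.7500
black       53       48     0.5208
cyan        59       48     2.5208
Sum = 34.000

34.000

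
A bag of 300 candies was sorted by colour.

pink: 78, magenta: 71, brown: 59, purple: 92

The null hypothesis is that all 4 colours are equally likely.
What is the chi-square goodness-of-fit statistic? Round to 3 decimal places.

7.600

Under H₀ each category has probability 1/4, so each expected count is 300/4 = 75.
cat          O        E   (O−E)²/E
pink        78       75     0.1200
magenta     71       75     0.2133
brown       59       75     3.4133
purple      92       75     3.8533
Sum = 7.600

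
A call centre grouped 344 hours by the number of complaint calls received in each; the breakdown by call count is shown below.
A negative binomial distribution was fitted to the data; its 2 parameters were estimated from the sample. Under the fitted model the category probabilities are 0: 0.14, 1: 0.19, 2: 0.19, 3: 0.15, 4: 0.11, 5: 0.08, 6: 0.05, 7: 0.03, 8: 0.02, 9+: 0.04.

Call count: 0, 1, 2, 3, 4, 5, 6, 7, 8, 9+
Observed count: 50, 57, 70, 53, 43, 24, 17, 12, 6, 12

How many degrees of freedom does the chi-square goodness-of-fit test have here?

7

There are k = 10 categories and 2 parameters estimated from the data, so df = 10 − 1 − 2 = 7.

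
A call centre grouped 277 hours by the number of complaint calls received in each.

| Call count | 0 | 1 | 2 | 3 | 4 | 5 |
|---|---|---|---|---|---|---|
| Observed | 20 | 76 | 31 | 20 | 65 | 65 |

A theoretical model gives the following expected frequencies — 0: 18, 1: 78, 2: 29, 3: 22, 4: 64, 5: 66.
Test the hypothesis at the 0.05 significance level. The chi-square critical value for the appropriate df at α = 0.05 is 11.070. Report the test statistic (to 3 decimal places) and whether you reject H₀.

0: (20 − 18)²/18 = 4/18 = 0.2222
1: (76 − 78)²/78 = 4/78 = 0.0513
2: (31 − 29)²/29 = 4/29 = 0.1379
3: (20 − 22)²/22 = 4/22 = 0.1818
4: (65 − 64)²/64 = 1/64 = 0.0156
5: (65 − 66)²/66 = 1/66 = 0.0152
Sum = 0.624
df = 5. Since 0.624 < 11.070, we do not reject H₀.

0.624; do not reject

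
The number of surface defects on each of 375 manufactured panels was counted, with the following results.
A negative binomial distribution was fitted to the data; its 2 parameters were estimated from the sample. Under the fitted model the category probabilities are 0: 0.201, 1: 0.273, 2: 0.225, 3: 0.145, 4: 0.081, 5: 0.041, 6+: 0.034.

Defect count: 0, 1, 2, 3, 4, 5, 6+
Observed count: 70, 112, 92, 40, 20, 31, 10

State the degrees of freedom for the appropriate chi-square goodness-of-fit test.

There are k = 7 categories and 2 parameters estimated from the data, so df = 7 − 1 − 2 = 4.

4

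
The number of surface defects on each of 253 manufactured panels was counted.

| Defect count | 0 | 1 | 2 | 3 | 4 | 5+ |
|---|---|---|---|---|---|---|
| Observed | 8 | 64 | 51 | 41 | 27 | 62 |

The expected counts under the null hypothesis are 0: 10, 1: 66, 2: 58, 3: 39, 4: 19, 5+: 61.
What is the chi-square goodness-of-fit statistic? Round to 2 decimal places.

4.79

χ² = (8−10)²/10 + (64−66)²/66 + (51−58)²/58 + (41−39)²/39 + (27−19)²/19 + (62−61)²/61
   = 0.400 + 0.061 + 0.845 + 0.103 + 3.368 + 0.016
Sum = 4.79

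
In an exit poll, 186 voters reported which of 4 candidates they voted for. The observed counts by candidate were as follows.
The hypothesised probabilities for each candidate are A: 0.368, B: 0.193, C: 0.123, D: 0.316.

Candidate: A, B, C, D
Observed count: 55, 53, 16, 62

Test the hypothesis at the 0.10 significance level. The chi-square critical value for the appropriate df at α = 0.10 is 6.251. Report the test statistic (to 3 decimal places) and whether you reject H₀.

Expected counts E_i = n·p_i: 186×0.368 = 68.448, 186×0.193 = 35.898, 186×0.123 = 22.878, 186×0.316 = 58.776.
cat         O        E   (O−E)²/E
A          55   68.448     2.6421
B          53   35.898     8.1475
C          16   22.878     2.0678
D          62   58.776     0.1768
Sum = 13.034
df = 3. Since 13.034 > 6.251, we reject H₀.

13.034; reject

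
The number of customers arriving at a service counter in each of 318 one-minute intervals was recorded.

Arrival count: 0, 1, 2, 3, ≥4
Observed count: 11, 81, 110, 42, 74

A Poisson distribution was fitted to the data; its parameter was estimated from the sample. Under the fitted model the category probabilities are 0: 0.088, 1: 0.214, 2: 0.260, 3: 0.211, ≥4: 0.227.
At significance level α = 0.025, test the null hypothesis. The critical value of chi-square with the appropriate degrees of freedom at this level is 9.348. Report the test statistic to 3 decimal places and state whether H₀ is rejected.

Expected counts E_i = n·p_i: 318×0.088 = 27.984, 318×0.214 = 68.052, 318×0.260 = 82.68, 318×0.211 = 67.098, 318×0.227 = 72.186.
χ² = (11−27.984)²/27.984 + (81−68.052)²/68.052 + (110−82.68)²/82.68 + (42−67.098)²/67.098 + (74−72.186)²/72.186
   = 10.3079 + 2.4636 + 9.0274 + 9.3879 + 0.0456
Sum = 31.232
df = 3. Since 31.232 > 9.348, we reject H₀.

31.232; reject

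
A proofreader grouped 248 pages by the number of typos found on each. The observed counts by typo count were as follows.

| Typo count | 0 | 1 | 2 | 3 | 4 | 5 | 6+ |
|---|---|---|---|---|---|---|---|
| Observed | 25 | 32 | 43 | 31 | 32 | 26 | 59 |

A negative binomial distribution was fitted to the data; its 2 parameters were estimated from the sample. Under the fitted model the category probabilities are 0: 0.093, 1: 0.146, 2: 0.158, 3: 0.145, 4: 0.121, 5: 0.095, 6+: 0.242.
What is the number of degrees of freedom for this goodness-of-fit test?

4

There are k = 7 categories and 2 parameters estimated from the data, so df = 7 − 1 − 2 = 4.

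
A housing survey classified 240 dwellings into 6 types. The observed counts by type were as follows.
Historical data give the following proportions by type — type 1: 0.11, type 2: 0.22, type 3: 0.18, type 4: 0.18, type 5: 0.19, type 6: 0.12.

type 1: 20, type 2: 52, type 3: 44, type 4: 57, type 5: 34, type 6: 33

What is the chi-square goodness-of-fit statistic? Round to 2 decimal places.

9.55

Expected counts E_i = n·p_i: 240×0.11 = 26.4, 240×0.22 = 52.8, 240×0.18 = 43.2, 240×0.18 = 43.2, 240×0.19 = 45.6, 240×0.12 = 28.8.
cat         O        E   (O−E)²/E
type 1     20     26.4      1.552
type 2     52     52.8      0.012
type 3     44     43.2      0.015
type 4     57     43.2      4.408
type 5     34     45.6      2.951
type 6     33     28.8      0.613
Sum = 9.55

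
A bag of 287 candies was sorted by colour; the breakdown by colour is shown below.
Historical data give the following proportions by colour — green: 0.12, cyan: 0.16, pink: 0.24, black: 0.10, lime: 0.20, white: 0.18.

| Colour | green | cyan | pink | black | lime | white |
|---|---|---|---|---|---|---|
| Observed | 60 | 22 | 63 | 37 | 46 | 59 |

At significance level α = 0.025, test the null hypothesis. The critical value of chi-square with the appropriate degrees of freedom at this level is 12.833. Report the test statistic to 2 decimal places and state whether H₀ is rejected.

37.64; reject

Expected counts E_i = n·p_i: 287×0.12 = 34.44, 287×0.16 = 45.92, 287×0.24 = 68.88, 287×0.10 = 28.7, 287×0.20 = 57.4, 287×0.18 = 51.66.
green: (60 − 34.44)²/34.44 = 653.3136/34.44 = 18.970
cyan: (22 − 45.92)²/45.92 = 572.1664/45.92 = 12.460
pink: (63 − 68.88)²/68.88 = 34.5744/68.88 = 0.502
black: (37 − 28.7)²/28.7 = 68.89/28.7 = 2.400
lime: (46 − 57.4)²/57.4 = 129.96/57.4 = 2.264
white: (59 − 51.66)²/51.66 = 53.8756/51.66 = 1.043
Sum = 37.64
df = 5. Since 37.64 > 12.833, we reject H₀.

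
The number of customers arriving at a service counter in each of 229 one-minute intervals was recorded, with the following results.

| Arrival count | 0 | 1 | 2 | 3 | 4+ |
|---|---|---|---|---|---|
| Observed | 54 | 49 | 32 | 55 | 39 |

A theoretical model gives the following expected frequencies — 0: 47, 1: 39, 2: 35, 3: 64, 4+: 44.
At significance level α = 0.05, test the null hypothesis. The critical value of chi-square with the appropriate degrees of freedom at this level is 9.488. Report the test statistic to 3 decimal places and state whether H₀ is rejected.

χ² = (54−47)²/47 + (49−39)²/39 + (32−35)²/35 + (55−64)²/64 + (39−44)²/44
   = 1.0426 + 2.5641 + 0.2571 + 1.2656 + 0.5682
Sum = 5.698
df = 4. Since 5.698 < 9.488, we do not reject H₀.

5.698; do not reject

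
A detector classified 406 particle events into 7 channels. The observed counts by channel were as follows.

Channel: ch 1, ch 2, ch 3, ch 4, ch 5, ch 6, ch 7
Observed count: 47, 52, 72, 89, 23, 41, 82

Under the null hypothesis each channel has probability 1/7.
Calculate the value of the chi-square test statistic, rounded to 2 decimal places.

Under H₀ each category has probability 1/7, so each expected count is 406/7 = 58.
cat         O        E   (O−E)²/E
ch 1       47       58      2.086
ch 2       52       58      0.621
ch 3       72       58      3.379
ch 4       89       58     16.569
ch 5       23       58     21.121
ch 6       41       58      4.983
ch 7       82       58      9.931
Sum = 58.69

58.69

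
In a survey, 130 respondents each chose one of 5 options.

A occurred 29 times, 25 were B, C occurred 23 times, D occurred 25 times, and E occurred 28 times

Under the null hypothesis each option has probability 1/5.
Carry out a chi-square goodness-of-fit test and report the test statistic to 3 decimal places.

0.923

Expected count for each of the 5 categories: 130/5 = 26.
A: (29 − 26)²/26 = 9/26 = 0.3462
B: (25 − 26)²/26 = 1/26 = 0.0385
C: (23 − 26)²/26 = 9/26 = 0.3462
D: (25 − 26)²/26 = 1/26 = 0.0385
E: (28 − 26)²/26 = 4/26 = 0.1538
Sum = 0.923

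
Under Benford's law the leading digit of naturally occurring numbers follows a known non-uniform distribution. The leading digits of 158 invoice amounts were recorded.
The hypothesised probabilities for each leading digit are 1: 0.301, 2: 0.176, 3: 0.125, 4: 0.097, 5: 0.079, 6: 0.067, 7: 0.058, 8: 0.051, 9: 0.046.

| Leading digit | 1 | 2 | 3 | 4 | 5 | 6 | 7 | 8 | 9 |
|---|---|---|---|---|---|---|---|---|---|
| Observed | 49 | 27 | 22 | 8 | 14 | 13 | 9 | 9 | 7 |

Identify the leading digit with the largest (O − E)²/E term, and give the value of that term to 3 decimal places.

Expected counts E_i = n·p_i: 158×0.301 = 47.558, 158×0.176 = 27.808, 158×0.125 = 19.75, 158×0.097 = 15.326, 158×0.079 = 12.482, 158×0.067 = 10.586, 158×0.058 = 9.164, 158×0.051 = 8.058, 158×0.046 = 7.268.
1: (49 − 47.558)²/47.558 = 2.079364/47.558 = 0.0437
2: (27 − 27.808)²/27.808 = 0.652864/27.808 = 0.0235
3: (22 − 19.75)²/19.75 = 5.0625/19.75 = 0.2563
4: (8 − 15.326)²/15.326 = 53.670276/15.326 = 3.5019
5: (14 − 12.482)²/12.482 = 2.304324/12.482 = 0.1846
6: (13 − 10.586)²/10.586 = 5.827396/10.586 = 0.5505
7: (9 − 9.164)²/9.164 = 0.026896/9.164 = 0.0029
8: (9 − 8.058)²/8.058 = 0.887364/8.058 = 0.1101
9: (7 − 7.268)²/7.268 = 0.071824/7.268 = 0.0099
The largest term is for 4: 3.502.

4, 3.502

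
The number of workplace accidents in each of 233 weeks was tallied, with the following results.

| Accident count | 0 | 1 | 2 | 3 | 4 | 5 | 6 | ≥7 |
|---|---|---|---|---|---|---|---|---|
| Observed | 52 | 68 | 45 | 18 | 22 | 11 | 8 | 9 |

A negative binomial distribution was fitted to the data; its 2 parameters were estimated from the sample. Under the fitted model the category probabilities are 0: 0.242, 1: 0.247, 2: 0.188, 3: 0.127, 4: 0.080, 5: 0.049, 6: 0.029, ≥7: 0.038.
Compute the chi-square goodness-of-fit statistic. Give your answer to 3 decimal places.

Expected counts E_i = n·p_i: 233×0.242 = 56.386, 233×0.247 = 57.551, 233×0.188 = 43.804, 233×0.127 = 29.591, 233×0.080 = 18.64, 233×0.049 = 11.417, 233×0.029 = 6.757, 233×0.038 = 8.854.
χ² = (52−56.386)²/56.386 + (68−57.551)²/57.551 + (45−43.804)²/43.804 + (18−29.591)²/29.591 + (22−18.64)²/18.64 + (11−11.417)²/11.417 + (8−6.757)²/6.757 + (9−8.854)²/8.854
   = 0.3412 + 1.8971 + 0.0327 + 4.5403 + 0.6057 + 0.0152 + 0.2287 + 0.0024
Sum = 7.663

7.663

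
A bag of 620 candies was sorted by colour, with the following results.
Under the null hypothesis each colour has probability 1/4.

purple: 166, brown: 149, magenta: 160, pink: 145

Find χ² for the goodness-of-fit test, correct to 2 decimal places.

1.82

Expected count for each of the 4 categories: 620/4 = 155.
χ² = (166−155)²/155 + (149−155)²/155 + (160−155)²/155 + (145−155)²/155
   = 0.781 + 0.232 + 0.161 + 0.645
Sum = 1.82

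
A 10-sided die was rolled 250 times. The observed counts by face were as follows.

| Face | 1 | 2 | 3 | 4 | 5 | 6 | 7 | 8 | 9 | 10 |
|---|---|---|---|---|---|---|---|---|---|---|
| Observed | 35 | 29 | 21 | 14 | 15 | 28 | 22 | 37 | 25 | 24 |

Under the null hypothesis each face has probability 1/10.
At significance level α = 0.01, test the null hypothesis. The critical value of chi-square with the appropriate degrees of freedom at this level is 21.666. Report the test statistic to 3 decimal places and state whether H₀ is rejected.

20.640; do not reject

Expected count for each of the 10 categories: 250/10 = 25.
χ² = (35−25)²/25 + (29−25)²/25 + (21−25)²/25 + (14−25)²/25 + (15−25)²/25 + (28−25)²/25 + (22−25)²/25 + (37−25)²/25 + (25−25)²/25 + (24−25)²/25
   = 4.0000 + 0.6400 + 0.6400 + 4.8400 + 4.0000 + 0.3600 + 0.3600 + 5.7600 + 0.0000 + 0.0400
Sum = 20.640
df = 9. Since 20.640 < 21.666, we do not reject H₀.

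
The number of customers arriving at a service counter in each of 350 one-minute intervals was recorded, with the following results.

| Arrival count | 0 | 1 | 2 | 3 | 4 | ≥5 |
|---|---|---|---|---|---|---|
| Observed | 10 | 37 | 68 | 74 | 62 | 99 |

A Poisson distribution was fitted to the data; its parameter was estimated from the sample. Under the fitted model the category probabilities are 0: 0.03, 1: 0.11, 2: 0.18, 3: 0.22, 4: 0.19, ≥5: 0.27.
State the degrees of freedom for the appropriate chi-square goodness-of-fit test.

4

There are k = 6 categories and 1 parameter estimated from the data, so df = 6 − 1 − 1 = 4.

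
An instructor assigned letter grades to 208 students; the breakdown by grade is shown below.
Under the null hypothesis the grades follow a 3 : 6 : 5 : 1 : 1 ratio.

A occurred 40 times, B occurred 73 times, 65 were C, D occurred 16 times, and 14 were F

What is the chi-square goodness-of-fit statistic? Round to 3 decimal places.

1.115

Ratio total = 16. Expected counts: 208×3/16 = 39, 208×6/16 = 78, 208×5/16 = 65, 208×1/16 = 13, 208×1/16 = 13.
cat         O        E   (O−E)²/E
A          40       39     0.0256
B          73       78     0.3205
C          65       65     0.0000
D          16       13     0.6923
F          14       13     0.0769
Sum = 1.115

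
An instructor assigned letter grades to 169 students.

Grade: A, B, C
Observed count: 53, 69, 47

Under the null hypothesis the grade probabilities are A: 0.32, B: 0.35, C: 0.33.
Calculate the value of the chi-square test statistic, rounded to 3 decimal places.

3.041

Expected counts E_i = n·p_i: 169×0.32 = 54.08, 169×0.35 = 59.15, 169×0.33 = 55.77.
cat         O        E   (O−E)²/E
A          53    54.08     0.0216
B          69    59.15     1.6403
C          47    55.77     1.3791
Sum = 3.041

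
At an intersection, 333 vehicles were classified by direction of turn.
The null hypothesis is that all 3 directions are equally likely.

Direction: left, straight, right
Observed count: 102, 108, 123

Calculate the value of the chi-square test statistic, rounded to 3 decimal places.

Expected count for each of the 3 categories: 333/3 = 111.
χ² = (102−111)²/111 + (108−111)²/111 + (123−111)²/111
   = 0.7297 + 0.0811 + 1.2973
Sum = 2.108

2.108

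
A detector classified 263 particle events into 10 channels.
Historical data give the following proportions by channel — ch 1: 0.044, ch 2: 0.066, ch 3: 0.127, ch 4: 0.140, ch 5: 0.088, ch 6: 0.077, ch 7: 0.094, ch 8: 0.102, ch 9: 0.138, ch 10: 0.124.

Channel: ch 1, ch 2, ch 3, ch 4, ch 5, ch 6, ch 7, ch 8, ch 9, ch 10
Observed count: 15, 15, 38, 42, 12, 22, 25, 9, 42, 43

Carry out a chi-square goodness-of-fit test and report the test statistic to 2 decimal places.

24.27

Expected counts E_i = n·p_i: 263×0.044 = 11.572, 263×0.066 = 17.358, 263×0.127 = 33.401, 263×0.140 = 36.82, 263×0.088 = 23.144, 263×0.077 = 20.251, 263×0.094 = 24.722, 263×0.102 = 26.826, 263×0.138 = 36.294, 263×0.124 = 32.612.
cat         O        E   (O−E)²/E
ch 1       15   11.572      1.015
ch 2       15   17.358      0.320
ch 3       38   33.401      0.633
ch 4       42    36.82      0.729
ch 5       12   23.144      5.366
ch 6       22   20.251      0.151
ch 7       25   24.722      0.003
ch 8        9   26.826     11.845
ch 9       42   36.294      0.897
ch 10      43   32.612      3.309
Sum = 24.27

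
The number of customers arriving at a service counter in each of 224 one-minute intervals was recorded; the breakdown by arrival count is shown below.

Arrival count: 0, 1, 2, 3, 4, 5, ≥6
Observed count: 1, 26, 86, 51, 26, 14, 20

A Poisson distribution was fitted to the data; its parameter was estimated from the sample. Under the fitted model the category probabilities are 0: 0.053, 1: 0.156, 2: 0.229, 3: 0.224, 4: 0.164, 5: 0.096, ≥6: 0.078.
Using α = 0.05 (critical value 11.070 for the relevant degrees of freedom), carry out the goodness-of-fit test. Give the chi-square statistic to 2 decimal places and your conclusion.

Expected counts E_i = n·p_i: 224×0.053 = 11.872, 224×0.156 = 34.944, 224×0.229 = 51.296, 224×0.224 = 50.176, 224×0.164 = 36.736, 224×0.096 = 21.504, 224×0.078 = 17.472.
χ² = (1−11.872)²/11.872 + (26−34.944)²/34.944 + (86−51.296)²/51.296 + (51−50.176)²/50.176 + (26−36.736)²/36.736 + (14−21.504)²/21.504 + (20−17.472)²/17.472
   = 9.956 + 2.289 + 23.479 + 0.014 + 3.138 + 2.619 + 0.366
Sum = 41.86
df = 5. Since 41.86 > 11.070, we reject H₀.

41.86; reject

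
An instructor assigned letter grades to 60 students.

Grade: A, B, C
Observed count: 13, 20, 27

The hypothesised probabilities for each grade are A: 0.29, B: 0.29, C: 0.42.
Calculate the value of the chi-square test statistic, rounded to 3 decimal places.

Expected counts E_i = n·p_i: 60×0.29 = 17.4, 60×0.29 = 17.4, 60×0.42 = 25.2.
cat         O        E   (O−E)²/E
A          13     17.4     1.1126
B          20     17.4     0.3885
C          27     25.2     0.1286
Sum = 1.630

1.630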